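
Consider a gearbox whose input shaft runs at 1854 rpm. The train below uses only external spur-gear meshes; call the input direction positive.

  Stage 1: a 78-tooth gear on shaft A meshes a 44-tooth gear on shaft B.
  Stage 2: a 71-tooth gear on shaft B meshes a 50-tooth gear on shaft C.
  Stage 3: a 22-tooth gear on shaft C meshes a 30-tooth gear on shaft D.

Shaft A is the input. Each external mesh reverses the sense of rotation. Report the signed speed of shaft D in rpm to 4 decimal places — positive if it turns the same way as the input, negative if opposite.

Stage 1 [78T→44T]: ω = 1854.0000×78/44 = 3286.6364 rpm, dir flips to −; running = −3286.6364
Stage 2 [71T→50T]: ω = 3286.6364×71/50 = 4667.0236 rpm, dir flips to +; running = +4667.0236
Stage 3 [22T→30T]: ω = 4667.0236×22/30 = 3422.4840 rpm, dir flips to −; running = −3422.4840

-3422.4840 rpm (opposite to input, |ω| = 3422.4840 rpm)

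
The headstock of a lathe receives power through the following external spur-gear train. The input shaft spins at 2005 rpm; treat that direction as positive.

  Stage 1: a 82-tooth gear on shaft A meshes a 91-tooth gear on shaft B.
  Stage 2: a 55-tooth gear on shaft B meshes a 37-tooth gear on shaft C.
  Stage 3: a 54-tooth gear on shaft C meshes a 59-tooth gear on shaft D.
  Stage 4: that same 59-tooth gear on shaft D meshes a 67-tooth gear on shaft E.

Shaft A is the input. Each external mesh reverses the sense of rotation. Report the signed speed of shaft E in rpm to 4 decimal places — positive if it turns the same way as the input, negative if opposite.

+2164.5457 rpm (same as input, |ω| = 2164.5457 rpm)

Stage 1 [82T→91T]: ω = 2005.0000×82/91 = 1806.7033 rpm, dir flips to −; running = −1806.7033
Stage 2 [55T→37T]: ω = 1806.7033×55/37 = 2685.6400 rpm, dir flips to +; running = +2685.6400
Stage 3 [54T→59T]: ω = 2685.6400×54/59 = 2458.0434 rpm, dir flips to −; running = −2458.0434
Stage 4 [59T→67T]: ω = 2458.0434×59/67 = 2164.5457 rpm, dir flips to +; running = +2164.5457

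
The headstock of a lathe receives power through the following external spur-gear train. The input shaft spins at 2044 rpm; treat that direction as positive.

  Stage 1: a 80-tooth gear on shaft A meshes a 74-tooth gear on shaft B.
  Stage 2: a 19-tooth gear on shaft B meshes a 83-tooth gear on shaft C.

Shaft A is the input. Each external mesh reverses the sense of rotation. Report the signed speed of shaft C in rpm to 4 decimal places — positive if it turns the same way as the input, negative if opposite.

Stage 1 [80T→74T]: ω = 2044.0000×80/74 = 2209.7297 rpm, dir flips to −; running = −2209.7297
Stage 2 [19T→83T]: ω = 2209.7297×19/83 = 505.8417 rpm, dir flips to +; running = +505.8417

+505.8417 rpm (same as input, |ω| = 505.8417 rpm)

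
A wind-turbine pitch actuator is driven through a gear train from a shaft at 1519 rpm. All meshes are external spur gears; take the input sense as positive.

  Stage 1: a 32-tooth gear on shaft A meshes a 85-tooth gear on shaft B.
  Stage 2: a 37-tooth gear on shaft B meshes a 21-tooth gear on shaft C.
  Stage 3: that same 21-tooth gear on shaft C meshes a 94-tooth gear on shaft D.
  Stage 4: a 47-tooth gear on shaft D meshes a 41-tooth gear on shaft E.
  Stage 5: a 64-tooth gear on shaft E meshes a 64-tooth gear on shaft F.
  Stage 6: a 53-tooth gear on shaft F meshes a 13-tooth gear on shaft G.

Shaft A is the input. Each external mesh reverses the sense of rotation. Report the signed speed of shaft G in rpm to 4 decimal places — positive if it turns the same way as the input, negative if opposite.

Stage 1 [32T→85T]: ω = 1519.0000×32/85 = 571.8588 rpm, dir flips to −; running = −571.8588
Stage 2 [37T→21T]: ω = 571.8588×37/21 = 1007.5608 rpm, dir flips to +; running = +1007.5608
Stage 3 [21T→94T]: ω = 1007.5608×21/94 = 225.0934 rpm, dir flips to −; running = −225.0934
Stage 4 [47T→41T]: ω = 225.0934×47/41 = 258.0339 rpm, dir flips to +; running = +258.0339
Stage 5 [64T→64T]: ω = 258.0339×64/64 = 258.0339 rpm, dir flips to −; running = −258.0339
Stage 6 [53T→13T]: ω = 258.0339×53/13 = 1051.9842 rpm, dir flips to +; running = +1051.9842

+1051.9842 rpm (same as input, |ω| = 1051.9842 rpm)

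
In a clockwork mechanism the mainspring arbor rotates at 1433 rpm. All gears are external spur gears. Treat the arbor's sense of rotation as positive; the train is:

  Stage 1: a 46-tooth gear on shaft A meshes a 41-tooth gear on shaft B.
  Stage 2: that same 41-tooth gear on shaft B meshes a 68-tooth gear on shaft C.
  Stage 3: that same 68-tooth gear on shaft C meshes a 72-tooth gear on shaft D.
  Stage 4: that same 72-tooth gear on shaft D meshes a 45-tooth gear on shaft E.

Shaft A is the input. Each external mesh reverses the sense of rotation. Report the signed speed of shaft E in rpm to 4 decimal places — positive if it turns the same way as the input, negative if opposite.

Stage 1 [46T→41T]: ω = 1433.0000×46/41 = 1607.7561 rpm, dir flips to −; running = −1607.7561
Stage 2 [41T→68T]: ω = 1607.7561×41/68 = 969.3824 rpm, dir flips to +; running = +969.3824
Stage 3 [68T→72T]: ω = 969.3824×68/72 = 915.5278 rpm, dir flips to −; running = −915.5278
Stage 4 [72T→45T]: ω = 915.5278×72/45 = 1464.8444 rpm, dir flips to +; running = +1464.8444

+1464.8444 rpm (same as input, |ω| = 1464.8444 rpm)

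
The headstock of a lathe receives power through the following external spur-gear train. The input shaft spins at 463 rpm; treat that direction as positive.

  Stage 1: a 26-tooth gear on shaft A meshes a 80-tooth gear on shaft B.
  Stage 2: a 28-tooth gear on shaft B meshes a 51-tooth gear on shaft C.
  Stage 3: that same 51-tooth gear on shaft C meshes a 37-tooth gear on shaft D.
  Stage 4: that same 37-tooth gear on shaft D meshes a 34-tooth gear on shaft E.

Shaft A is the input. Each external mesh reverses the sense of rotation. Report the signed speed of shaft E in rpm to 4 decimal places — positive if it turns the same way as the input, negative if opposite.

Stage 1 [26T→80T]: ω = 463.0000×26/80 = 150.4750 rpm, dir flips to −; running = −150.4750
Stage 2 [28T→51T]: ω = 150.4750×28/51 = 82.6137 rpm, dir flips to +; running = +82.6137
Stage 3 [51T→37T]: ω = 82.6137×51/37 = 113.8730 rpm, dir flips to −; running = −113.8730
Stage 4 [37T→34T]: ω = 113.8730×37/34 = 123.9206 rpm, dir flips to +; running = +123.9206

+123.9206 rpm (same as input, |ω| = 123.9206 rpm)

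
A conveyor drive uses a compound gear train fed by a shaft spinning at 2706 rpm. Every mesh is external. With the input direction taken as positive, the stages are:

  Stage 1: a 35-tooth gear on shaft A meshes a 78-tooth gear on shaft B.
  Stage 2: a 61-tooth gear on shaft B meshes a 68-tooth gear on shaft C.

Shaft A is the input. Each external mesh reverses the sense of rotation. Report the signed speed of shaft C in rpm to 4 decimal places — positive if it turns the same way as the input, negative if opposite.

Stage 1 [35T→78T]: ω = 2706.0000×35/78 = 1214.2308 rpm, dir flips to −; running = −1214.2308
Stage 2 [61T→68T]: ω = 1214.2308×61/68 = 1089.2364 rpm, dir flips to +; running = +1089.2364

+1089.2364 rpm (same as input, |ω| = 1089.2364 rpm)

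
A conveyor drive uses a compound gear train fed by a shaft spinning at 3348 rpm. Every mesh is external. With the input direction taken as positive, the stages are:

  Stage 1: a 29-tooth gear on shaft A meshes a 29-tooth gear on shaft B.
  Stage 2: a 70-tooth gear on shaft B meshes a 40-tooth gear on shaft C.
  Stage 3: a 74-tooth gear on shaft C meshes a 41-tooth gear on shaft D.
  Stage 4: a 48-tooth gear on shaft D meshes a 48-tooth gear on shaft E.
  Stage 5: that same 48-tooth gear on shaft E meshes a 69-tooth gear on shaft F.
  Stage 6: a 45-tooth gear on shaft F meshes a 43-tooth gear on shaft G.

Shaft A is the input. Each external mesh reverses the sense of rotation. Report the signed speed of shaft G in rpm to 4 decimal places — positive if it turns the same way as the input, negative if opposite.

+7698.5257 rpm (same as input, |ω| = 7698.5257 rpm)

Stage 1 [29T→29T]: ω = 3348.0000×29/29 = 3348.0000 rpm, dir flips to −; running = −3348.0000
Stage 2 [70T→40T]: ω = 3348.0000×70/40 = 5859.0000 rpm, dir flips to +; running = +5859.0000
Stage 3 [74T→41T]: ω = 5859.0000×74/41 = 10574.7805 rpm, dir flips to −; running = −10574.7805
Stage 4 [48T→48T]: ω = 10574.7805×48/48 = 10574.7805 rpm, dir flips to +; running = +10574.7805
Stage 5 [48T→69T]: ω = 10574.7805×48/69 = 7356.3690 rpm, dir flips to −; running = −7356.3690
Stage 6 [45T→43T]: ω = 7356.3690×45/43 = 7698.5257 rpm, dir flips to +; running = +7698.5257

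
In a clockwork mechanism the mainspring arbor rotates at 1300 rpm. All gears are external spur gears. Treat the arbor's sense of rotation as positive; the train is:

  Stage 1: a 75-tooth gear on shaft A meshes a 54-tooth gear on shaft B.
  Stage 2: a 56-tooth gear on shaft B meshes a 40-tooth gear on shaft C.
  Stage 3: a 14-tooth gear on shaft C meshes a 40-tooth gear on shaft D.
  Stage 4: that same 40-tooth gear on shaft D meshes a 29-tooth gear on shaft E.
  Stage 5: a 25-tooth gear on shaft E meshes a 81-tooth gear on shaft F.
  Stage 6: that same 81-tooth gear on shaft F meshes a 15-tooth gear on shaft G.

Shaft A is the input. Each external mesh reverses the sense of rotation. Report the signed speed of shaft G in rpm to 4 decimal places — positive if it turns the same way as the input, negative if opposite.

+2033.8442 rpm (same as input, |ω| = 2033.8442 rpm)

Stage 1 [75T→54T]: ω = 1300.0000×75/54 = 1805.5556 rpm, dir flips to −; running = −1805.5556
Stage 2 [56T→40T]: ω = 1805.5556×56/40 = 2527.7778 rpm, dir flips to +; running = +2527.7778
Stage 3 [14T→40T]: ω = 2527.7778×14/40 = 884.7222 rpm, dir flips to −; running = −884.7222
Stage 4 [40T→29T]: ω = 884.7222×40/29 = 1220.3065 rpm, dir flips to +; running = +1220.3065
Stage 5 [25T→81T]: ω = 1220.3065×25/81 = 376.6378 rpm, dir flips to −; running = −376.6378
Stage 6 [81T→15T]: ω = 376.6378×81/15 = 2033.8442 rpm, dir flips to +; running = +2033.8442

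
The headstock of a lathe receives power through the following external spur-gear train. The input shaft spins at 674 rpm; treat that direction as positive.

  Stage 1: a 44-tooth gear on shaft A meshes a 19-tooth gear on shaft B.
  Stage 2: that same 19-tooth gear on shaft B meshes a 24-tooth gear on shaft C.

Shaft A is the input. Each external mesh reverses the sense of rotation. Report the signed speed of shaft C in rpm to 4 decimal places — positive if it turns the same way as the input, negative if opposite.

+1235.6667 rpm (same as input, |ω| = 1235.6667 rpm)

Stage 1 [44T→19T]: ω = 674.0000×44/19 = 1560.8421 rpm, dir flips to −; running = −1560.8421
Stage 2 [19T→24T]: ω = 1560.8421×19/24 = 1235.6667 rpm, dir flips to +; running = +1235.6667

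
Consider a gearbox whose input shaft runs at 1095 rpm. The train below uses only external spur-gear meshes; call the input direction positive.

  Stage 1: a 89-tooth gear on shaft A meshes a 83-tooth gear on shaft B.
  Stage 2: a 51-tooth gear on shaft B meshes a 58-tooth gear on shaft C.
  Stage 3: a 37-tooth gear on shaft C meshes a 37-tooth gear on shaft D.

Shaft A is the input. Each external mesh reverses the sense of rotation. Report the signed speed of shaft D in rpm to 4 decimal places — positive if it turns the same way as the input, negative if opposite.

Stage 1 [89T→83T]: ω = 1095.0000×89/83 = 1174.1566 rpm, dir flips to −; running = −1174.1566
Stage 2 [51T→58T]: ω = 1174.1566×51/58 = 1032.4481 rpm, dir flips to +; running = +1032.4481
Stage 3 [37T→37T]: ω = 1032.4481×37/37 = 1032.4481 rpm, dir flips to −; running = −1032.4481

-1032.4481 rpm (opposite to input, |ω| = 1032.4481 rpm)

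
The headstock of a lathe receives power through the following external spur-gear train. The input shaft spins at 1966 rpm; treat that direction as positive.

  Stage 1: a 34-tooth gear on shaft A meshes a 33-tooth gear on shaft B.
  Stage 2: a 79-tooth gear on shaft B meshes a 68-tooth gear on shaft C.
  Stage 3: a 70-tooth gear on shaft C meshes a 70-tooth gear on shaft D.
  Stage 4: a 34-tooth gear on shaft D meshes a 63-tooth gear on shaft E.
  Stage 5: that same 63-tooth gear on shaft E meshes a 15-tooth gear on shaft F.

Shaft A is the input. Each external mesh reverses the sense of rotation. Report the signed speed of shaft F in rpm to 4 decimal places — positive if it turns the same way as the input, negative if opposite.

-5334.0162 rpm (opposite to input, |ω| = 5334.0162 rpm)

Stage 1 [34T→33T]: ω = 1966.0000×34/33 = 2025.5758 rpm, dir flips to −; running = −2025.5758
Stage 2 [79T→68T]: ω = 2025.5758×79/68 = 2353.2424 rpm, dir flips to +; running = +2353.2424
Stage 3 [70T→70T]: ω = 2353.2424×70/70 = 2353.2424 rpm, dir flips to −; running = −2353.2424
Stage 4 [34T→63T]: ω = 2353.2424×34/63 = 1270.0038 rpm, dir flips to +; running = +1270.0038
Stage 5 [63T→15T]: ω = 1270.0038×63/15 = 5334.0162 rpm, dir flips to −; running = −5334.0162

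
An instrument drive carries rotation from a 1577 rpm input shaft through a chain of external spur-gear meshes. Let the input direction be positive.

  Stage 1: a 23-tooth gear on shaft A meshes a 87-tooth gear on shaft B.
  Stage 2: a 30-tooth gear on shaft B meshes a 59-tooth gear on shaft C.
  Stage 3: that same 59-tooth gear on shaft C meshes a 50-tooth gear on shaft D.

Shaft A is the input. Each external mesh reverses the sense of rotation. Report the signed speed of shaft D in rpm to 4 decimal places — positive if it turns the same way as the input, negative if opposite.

-250.1448 rpm (opposite to input, |ω| = 250.1448 rpm)

Stage 1 [23T→87T]: ω = 1577.0000×23/87 = 416.9080 rpm, dir flips to −; running = −416.9080
Stage 2 [30T→59T]: ω = 416.9080×30/59 = 211.9871 rpm, dir flips to +; running = +211.9871
Stage 3 [59T→50T]: ω = 211.9871×59/50 = 250.1448 rpm, dir flips to −; running = −250.1448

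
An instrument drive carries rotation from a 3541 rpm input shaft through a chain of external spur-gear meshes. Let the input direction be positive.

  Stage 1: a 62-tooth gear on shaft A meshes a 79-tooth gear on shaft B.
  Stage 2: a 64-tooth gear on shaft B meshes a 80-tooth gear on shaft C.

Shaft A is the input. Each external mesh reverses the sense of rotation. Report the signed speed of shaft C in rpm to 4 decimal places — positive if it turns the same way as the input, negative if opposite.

Stage 1 [62T→79T]: ω = 3541.0000×62/79 = 2779.0127 rpm, dir flips to −; running = −2779.0127
Stage 2 [64T→80T]: ω = 2779.0127×64/80 = 2223.2101 rpm, dir flips to +; running = +2223.2101

+2223.2101 rpm (same as input, |ω| = 2223.2101 rpm)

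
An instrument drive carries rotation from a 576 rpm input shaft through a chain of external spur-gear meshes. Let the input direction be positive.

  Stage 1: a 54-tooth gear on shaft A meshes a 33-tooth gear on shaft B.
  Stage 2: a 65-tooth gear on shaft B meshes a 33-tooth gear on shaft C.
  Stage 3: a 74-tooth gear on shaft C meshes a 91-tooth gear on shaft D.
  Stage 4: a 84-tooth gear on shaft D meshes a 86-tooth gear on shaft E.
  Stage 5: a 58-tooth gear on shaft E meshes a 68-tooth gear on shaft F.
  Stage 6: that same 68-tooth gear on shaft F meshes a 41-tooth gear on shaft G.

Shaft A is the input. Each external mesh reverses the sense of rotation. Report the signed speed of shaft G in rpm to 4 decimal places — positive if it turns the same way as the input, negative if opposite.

Stage 1 [54T→33T]: ω = 576.0000×54/33 = 942.5455 rpm, dir flips to −; running = −942.5455
Stage 2 [65T→33T]: ω = 942.5455×65/33 = 1856.5289 rpm, dir flips to +; running = +1856.5289
Stage 3 [74T→91T]: ω = 1856.5289×74/91 = 1509.7048 rpm, dir flips to −; running = −1509.7048
Stage 4 [84T→86T]: ω = 1509.7048×84/86 = 1474.5954 rpm, dir flips to +; running = +1474.5954
Stage 5 [58T→68T]: ω = 1474.5954×58/68 = 1257.7432 rpm, dir flips to −; running = −1257.7432
Stage 6 [68T→41T]: ω = 1257.7432×68/41 = 2086.0130 rpm, dir flips to +; running = +2086.0130

+2086.0130 rpm (same as input, |ω| = 2086.0130 rpm)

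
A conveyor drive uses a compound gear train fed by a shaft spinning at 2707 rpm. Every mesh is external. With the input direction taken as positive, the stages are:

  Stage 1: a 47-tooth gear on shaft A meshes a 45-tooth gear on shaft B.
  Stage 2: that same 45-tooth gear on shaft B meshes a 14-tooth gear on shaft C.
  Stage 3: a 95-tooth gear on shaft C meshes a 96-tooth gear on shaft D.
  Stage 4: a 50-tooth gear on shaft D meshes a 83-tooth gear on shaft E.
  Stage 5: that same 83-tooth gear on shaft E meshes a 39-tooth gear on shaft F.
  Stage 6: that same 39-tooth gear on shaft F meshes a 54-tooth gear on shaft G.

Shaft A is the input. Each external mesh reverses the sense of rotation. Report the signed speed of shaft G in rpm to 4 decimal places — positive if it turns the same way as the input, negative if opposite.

Stage 1 [47T→45T]: ω = 2707.0000×47/45 = 2827.3111 rpm, dir flips to −; running = −2827.3111
Stage 2 [45T→14T]: ω = 2827.3111×45/14 = 9087.7857 rpm, dir flips to +; running = +9087.7857
Stage 3 [95T→96T]: ω = 9087.7857×95/96 = 8993.1213 rpm, dir flips to −; running = −8993.1213
Stage 4 [50T→83T]: ω = 8993.1213×50/83 = 5417.5429 rpm, dir flips to +; running = +5417.5429
Stage 5 [83T→39T]: ω = 5417.5429×83/39 = 11529.6427 rpm, dir flips to −; running = −11529.6427
Stage 6 [39T→54T]: ω = 11529.6427×39/54 = 8326.9641 rpm, dir flips to +; running = +8326.9641

+8326.9641 rpm (same as input, |ω| = 8326.9641 rpm)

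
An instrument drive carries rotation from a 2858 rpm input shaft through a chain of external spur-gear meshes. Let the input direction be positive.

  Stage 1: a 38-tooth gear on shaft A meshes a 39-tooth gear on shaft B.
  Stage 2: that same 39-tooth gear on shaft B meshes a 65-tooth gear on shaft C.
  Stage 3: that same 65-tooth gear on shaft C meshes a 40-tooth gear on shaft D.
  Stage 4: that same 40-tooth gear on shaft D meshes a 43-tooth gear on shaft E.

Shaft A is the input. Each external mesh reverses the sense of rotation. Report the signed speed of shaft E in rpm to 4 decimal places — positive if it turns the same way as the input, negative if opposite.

+2525.6744 rpm (same as input, |ω| = 2525.6744 rpm)

Stage 1 [38T→39T]: ω = 2858.0000×38/39 = 2784.7179 rpm, dir flips to −; running = −2784.7179
Stage 2 [39T→65T]: ω = 2784.7179×39/65 = 1670.8308 rpm, dir flips to +; running = +1670.8308
Stage 3 [65T→40T]: ω = 1670.8308×65/40 = 2715.1000 rpm, dir flips to −; running = −2715.1000
Stage 4 [40T→43T]: ω = 2715.1000×40/43 = 2525.6744 rpm, dir flips to +; running = +2525.6744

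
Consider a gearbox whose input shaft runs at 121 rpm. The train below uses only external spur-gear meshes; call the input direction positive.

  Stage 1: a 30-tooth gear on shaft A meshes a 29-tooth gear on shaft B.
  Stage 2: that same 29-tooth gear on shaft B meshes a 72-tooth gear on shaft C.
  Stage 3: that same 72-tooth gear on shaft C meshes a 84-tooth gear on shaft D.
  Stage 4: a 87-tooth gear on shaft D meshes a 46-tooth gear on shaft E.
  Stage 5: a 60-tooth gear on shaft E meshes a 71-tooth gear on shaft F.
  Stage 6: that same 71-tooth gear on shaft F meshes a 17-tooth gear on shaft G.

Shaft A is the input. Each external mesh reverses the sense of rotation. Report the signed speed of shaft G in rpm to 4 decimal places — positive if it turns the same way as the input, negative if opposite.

Stage 1 [30T→29T]: ω = 121.0000×30/29 = 125.1724 rpm, dir flips to −; running = −125.1724
Stage 2 [29T→72T]: ω = 125.1724×29/72 = 50.4167 rpm, dir flips to +; running = +50.4167
Stage 3 [72T→84T]: ω = 50.4167×72/84 = 43.2143 rpm, dir flips to −; running = −43.2143
Stage 4 [87T→46T]: ω = 43.2143×87/46 = 81.7314 rpm, dir flips to +; running = +81.7314
Stage 5 [60T→71T]: ω = 81.7314×60/71 = 69.0688 rpm, dir flips to −; running = −69.0688
Stage 6 [71T→17T]: ω = 69.0688×71/17 = 288.4636 rpm, dir flips to +; running = +288.4636

+288.4636 rpm (same as input, |ω| = 288.4636 rpm)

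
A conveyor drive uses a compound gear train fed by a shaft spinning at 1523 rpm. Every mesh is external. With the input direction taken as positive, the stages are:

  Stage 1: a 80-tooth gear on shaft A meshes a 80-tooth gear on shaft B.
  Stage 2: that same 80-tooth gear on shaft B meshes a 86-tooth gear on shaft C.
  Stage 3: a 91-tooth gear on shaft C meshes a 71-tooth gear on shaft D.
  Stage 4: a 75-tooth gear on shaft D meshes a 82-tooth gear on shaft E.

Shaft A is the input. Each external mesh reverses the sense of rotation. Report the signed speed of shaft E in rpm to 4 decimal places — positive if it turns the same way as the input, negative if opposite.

+1660.8174 rpm (same as input, |ω| = 1660.8174 rpm)

Stage 1 [80T→80T]: ω = 1523.0000×80/80 = 1523.0000 rpm, dir flips to −; running = −1523.0000
Stage 2 [80T→86T]: ω = 1523.0000×80/86 = 1416.7442 rpm, dir flips to +; running = +1416.7442
Stage 3 [91T→71T]: ω = 1416.7442×91/71 = 1815.8271 rpm, dir flips to −; running = −1815.8271
Stage 4 [75T→82T]: ω = 1815.8271×75/82 = 1660.8174 rpm, dir flips to +; running = +1660.8174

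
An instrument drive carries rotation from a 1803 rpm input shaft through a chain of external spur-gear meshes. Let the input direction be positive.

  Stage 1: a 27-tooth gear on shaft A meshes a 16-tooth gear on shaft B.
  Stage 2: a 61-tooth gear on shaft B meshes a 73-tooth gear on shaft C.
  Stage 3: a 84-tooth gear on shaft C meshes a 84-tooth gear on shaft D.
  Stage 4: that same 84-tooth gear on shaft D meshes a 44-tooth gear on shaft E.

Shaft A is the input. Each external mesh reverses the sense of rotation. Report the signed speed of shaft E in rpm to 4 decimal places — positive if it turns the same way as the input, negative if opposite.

+4853.7018 rpm (same as input, |ω| = 4853.7018 rpm)

Stage 1 [27T→16T]: ω = 1803.0000×27/16 = 3042.5625 rpm, dir flips to −; running = −3042.5625
Stage 2 [61T→73T]: ω = 3042.5625×61/73 = 2542.4152 rpm, dir flips to +; running = +2542.4152
Stage 3 [84T→84T]: ω = 2542.4152×84/84 = 2542.4152 rpm, dir flips to −; running = −2542.4152
Stage 4 [84T→44T]: ω = 2542.4152×84/44 = 4853.7018 rpm, dir flips to +; running = +4853.7018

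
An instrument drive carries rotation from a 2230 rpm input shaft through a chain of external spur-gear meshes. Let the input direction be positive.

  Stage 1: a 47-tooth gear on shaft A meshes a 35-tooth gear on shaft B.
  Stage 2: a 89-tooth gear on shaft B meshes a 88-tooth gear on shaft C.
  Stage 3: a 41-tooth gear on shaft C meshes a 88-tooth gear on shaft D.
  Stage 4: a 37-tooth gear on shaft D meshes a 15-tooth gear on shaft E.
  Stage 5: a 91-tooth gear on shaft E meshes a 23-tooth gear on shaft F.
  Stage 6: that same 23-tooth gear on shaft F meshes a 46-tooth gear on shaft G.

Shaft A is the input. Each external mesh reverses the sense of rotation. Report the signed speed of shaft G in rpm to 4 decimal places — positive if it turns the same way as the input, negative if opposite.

Stage 1 [47T→35T]: ω = 2230.0000×47/35 = 2994.5714 rpm, dir flips to −; running = −2994.5714
Stage 2 [89T→88T]: ω = 2994.5714×89/88 = 3028.6006 rpm, dir flips to +; running = +3028.6006
Stage 3 [41T→88T]: ω = 3028.6006×41/88 = 1411.0526 rpm, dir flips to −; running = −1411.0526
Stage 4 [37T→15T]: ω = 1411.0526×37/15 = 3480.5964 rpm, dir flips to +; running = +3480.5964
Stage 5 [91T→23T]: ω = 3480.5964×91/23 = 13771.0551 rpm, dir flips to −; running = −13771.0551
Stage 6 [23T→46T]: ω = 13771.0551×23/46 = 6885.5276 rpm, dir flips to +; running = +6885.5276

+6885.5276 rpm (same as input, |ω| = 6885.5276 rpm)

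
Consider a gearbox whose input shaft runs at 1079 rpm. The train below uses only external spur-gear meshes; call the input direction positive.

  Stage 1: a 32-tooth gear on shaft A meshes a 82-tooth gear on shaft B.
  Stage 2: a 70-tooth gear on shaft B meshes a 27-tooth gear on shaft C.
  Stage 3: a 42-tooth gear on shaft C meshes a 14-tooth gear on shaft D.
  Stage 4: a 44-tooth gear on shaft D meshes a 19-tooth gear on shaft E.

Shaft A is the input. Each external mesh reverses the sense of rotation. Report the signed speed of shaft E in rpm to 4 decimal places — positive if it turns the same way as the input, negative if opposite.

+7584.2419 rpm (same as input, |ω| = 7584.2419 rpm)

Stage 1 [32T→82T]: ω = 1079.0000×32/82 = 421.0732 rpm, dir flips to −; running = −421.0732
Stage 2 [70T→27T]: ω = 421.0732×70/27 = 1091.6712 rpm, dir flips to +; running = +1091.6712
Stage 3 [42T→14T]: ω = 1091.6712×42/14 = 3275.0136 rpm, dir flips to −; running = −3275.0136
Stage 4 [44T→19T]: ω = 3275.0136×44/19 = 7584.2419 rpm, dir flips to +; running = +7584.2419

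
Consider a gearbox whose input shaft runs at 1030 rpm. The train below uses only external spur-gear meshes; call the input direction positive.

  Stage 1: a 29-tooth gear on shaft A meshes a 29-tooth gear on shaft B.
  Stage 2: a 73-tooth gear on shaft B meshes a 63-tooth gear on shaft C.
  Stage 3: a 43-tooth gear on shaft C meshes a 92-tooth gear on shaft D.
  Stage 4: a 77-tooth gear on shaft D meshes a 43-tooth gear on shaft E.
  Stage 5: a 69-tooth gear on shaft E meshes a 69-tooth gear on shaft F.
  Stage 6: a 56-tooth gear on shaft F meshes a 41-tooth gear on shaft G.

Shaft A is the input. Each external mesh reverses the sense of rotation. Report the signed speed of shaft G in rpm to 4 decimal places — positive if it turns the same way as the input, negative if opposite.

+1364.3525 rpm (same as input, |ω| = 1364.3525 rpm)

Stage 1 [29T→29T]: ω = 1030.0000×29/29 = 1030.0000 rpm, dir flips to −; running = −1030.0000
Stage 2 [73T→63T]: ω = 1030.0000×73/63 = 1193.4921 rpm, dir flips to +; running = +1193.4921
Stage 3 [43T→92T]: ω = 1193.4921×43/92 = 557.8278 rpm, dir flips to −; running = −557.8278
Stage 4 [77T→43T]: ω = 557.8278×77/43 = 998.9010 rpm, dir flips to +; running = +998.9010
Stage 5 [69T→69T]: ω = 998.9010×69/69 = 998.9010 rpm, dir flips to −; running = −998.9010
Stage 6 [56T→41T]: ω = 998.9010×56/41 = 1364.3525 rpm, dir flips to +; running = +1364.3525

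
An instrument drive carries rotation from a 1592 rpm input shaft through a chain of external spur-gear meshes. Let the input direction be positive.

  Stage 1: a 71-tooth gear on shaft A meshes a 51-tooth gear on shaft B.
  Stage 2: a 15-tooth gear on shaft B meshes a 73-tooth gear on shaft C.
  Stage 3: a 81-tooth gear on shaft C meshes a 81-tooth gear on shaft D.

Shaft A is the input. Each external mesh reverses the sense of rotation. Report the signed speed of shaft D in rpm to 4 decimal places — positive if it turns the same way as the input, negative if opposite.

Stage 1 [71T→51T]: ω = 1592.0000×71/51 = 2216.3137 rpm, dir flips to −; running = −2216.3137
Stage 2 [15T→73T]: ω = 2216.3137×15/73 = 455.4069 rpm, dir flips to +; running = +455.4069
Stage 3 [81T→81T]: ω = 455.4069×81/81 = 455.4069 rpm, dir flips to −; running = −455.4069

-455.4069 rpm (opposite to input, |ω| = 455.4069 rpm)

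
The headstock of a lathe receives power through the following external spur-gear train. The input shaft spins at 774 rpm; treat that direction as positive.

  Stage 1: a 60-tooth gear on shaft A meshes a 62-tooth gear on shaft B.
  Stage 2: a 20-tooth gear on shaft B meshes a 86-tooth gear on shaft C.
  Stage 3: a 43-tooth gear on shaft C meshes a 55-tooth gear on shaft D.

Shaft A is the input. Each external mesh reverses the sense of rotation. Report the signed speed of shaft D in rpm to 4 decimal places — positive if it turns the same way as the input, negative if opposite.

-136.1877 rpm (opposite to input, |ω| = 136.1877 rpm)

Stage 1 [60T→62T]: ω = 774.0000×60/62 = 749.0323 rpm, dir flips to −; running = −749.0323
Stage 2 [20T→86T]: ω = 749.0323×20/86 = 174.1935 rpm, dir flips to +; running = +174.1935
Stage 3 [43T→55T]: ω = 174.1935×43/55 = 136.1877 rpm, dir flips to −; running = −136.1877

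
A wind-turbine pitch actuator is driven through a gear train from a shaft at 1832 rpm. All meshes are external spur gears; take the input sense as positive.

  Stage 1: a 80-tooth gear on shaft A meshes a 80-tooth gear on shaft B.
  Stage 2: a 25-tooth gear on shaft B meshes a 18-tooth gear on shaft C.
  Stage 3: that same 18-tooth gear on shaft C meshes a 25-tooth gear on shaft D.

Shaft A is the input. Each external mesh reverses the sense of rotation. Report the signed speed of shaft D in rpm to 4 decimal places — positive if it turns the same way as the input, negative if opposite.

Stage 1 [80T→80T]: ω = 1832.0000×80/80 = 1832.0000 rpm, dir flips to −; running = −1832.0000
Stage 2 [25T→18T]: ω = 1832.0000×25/18 = 2544.4444 rpm, dir flips to +; running = +2544.4444
Stage 3 [18T→25T]: ω = 2544.4444×18/25 = 1832.0000 rpm, dir flips to −; running = −1832.0000

-1832.0000 rpm (opposite to input, |ω| = 1832.0000 rpm)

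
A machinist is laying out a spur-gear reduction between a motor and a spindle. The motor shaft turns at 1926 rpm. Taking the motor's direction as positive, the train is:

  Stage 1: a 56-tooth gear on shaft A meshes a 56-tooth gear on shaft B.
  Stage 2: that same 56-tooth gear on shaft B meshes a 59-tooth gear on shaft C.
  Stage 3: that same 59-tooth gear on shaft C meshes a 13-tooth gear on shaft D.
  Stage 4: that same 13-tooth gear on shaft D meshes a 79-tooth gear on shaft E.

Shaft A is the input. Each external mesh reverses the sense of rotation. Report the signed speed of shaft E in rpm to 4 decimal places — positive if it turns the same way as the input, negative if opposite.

+1365.2658 rpm (same as input, |ω| = 1365.2658 rpm)

Stage 1 [56T→56T]: ω = 1926.0000×56/56 = 1926.0000 rpm, dir flips to −; running = −1926.0000
Stage 2 [56T→59T]: ω = 1926.0000×56/59 = 1828.0678 rpm, dir flips to +; running = +1828.0678
Stage 3 [59T→13T]: ω = 1828.0678×59/13 = 8296.6154 rpm, dir flips to −; running = −8296.6154
Stage 4 [13T→79T]: ω = 8296.6154×13/79 = 1365.2658 rpm, dir flips to +; running = +1365.2658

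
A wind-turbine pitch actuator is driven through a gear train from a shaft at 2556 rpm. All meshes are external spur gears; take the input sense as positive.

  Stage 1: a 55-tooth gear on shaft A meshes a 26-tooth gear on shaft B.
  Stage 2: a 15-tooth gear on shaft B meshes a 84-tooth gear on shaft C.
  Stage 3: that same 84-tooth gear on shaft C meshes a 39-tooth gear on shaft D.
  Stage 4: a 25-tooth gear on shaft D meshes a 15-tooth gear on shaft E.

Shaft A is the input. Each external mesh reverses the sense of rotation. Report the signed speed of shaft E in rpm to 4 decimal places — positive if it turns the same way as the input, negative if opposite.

+3465.9763 rpm (same as input, |ω| = 3465.9763 rpm)

Stage 1 [55T→26T]: ω = 2556.0000×55/26 = 5406.9231 rpm, dir flips to −; running = −5406.9231
Stage 2 [15T→84T]: ω = 5406.9231×15/84 = 965.5220 rpm, dir flips to +; running = +965.5220
Stage 3 [84T→39T]: ω = 965.5220×84/39 = 2079.5858 rpm, dir flips to −; running = −2079.5858
Stage 4 [25T→15T]: ω = 2079.5858×25/15 = 3465.9763 rpm, dir flips to +; running = +3465.9763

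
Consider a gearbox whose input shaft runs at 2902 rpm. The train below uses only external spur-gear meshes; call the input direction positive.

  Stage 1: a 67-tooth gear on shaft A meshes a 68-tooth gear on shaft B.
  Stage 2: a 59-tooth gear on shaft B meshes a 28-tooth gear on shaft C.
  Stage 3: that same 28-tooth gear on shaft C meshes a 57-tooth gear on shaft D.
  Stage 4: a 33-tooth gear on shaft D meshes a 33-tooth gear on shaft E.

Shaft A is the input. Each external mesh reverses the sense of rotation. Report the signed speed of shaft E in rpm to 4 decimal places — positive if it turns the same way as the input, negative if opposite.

+2959.6507 rpm (same as input, |ω| = 2959.6507 rpm)

Stage 1 [67T→68T]: ω = 2902.0000×67/68 = 2859.3235 rpm, dir flips to −; running = −2859.3235
Stage 2 [59T→28T]: ω = 2859.3235×59/28 = 6025.0032 rpm, dir flips to +; running = +6025.0032
Stage 3 [28T→57T]: ω = 6025.0032×28/57 = 2959.6507 rpm, dir flips to −; running = −2959.6507
Stage 4 [33T→33T]: ω = 2959.6507×33/33 = 2959.6507 rpm, dir flips to +; running = +2959.6507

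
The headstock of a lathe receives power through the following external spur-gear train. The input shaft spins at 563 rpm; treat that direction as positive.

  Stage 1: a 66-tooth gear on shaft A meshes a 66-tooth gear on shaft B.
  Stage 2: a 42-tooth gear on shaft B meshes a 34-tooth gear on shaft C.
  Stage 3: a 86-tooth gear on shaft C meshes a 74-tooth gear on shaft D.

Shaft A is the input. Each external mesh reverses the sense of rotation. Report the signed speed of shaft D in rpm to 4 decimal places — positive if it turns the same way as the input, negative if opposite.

Stage 1 [66T→66T]: ω = 563.0000×66/66 = 563.0000 rpm, dir flips to −; running = −563.0000
Stage 2 [42T→34T]: ω = 563.0000×42/34 = 695.4706 rpm, dir flips to +; running = +695.4706
Stage 3 [86T→74T]: ω = 695.4706×86/74 = 808.2496 rpm, dir flips to −; running = −808.2496

-808.2496 rpm (opposite to input, |ω| = 808.2496 rpm)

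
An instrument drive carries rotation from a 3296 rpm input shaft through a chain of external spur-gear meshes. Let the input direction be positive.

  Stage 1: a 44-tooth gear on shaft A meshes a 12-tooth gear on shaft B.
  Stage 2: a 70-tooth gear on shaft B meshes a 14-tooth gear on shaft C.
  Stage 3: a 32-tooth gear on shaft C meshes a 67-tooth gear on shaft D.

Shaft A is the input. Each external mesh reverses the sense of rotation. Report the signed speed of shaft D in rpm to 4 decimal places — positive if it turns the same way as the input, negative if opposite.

-28860.4975 rpm (opposite to input, |ω| = 28860.4975 rpm)

Stage 1 [44T→12T]: ω = 3296.0000×44/12 = 12085.3333 rpm, dir flips to −; running = −12085.3333
Stage 2 [70T→14T]: ω = 12085.3333×70/14 = 60426.6667 rpm, dir flips to +; running = +60426.6667
Stage 3 [32T→67T]: ω = 60426.6667×32/67 = 28860.4975 rpm, dir flips to −; running = −28860.4975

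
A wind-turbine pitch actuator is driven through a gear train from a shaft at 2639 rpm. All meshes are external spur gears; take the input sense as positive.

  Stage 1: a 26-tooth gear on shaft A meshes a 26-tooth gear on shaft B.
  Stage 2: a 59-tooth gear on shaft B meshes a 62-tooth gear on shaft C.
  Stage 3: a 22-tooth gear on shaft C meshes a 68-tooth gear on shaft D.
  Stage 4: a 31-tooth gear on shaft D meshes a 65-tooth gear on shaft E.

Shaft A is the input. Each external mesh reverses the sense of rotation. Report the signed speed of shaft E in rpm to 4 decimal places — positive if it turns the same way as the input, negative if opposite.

Stage 1 [26T→26T]: ω = 2639.0000×26/26 = 2639.0000 rpm, dir flips to −; running = −2639.0000
Stage 2 [59T→62T]: ω = 2639.0000×59/62 = 2511.3065 rpm, dir flips to +; running = +2511.3065
Stage 3 [22T→68T]: ω = 2511.3065×22/68 = 812.4815 rpm, dir flips to −; running = −812.4815
Stage 4 [31T→65T]: ω = 812.4815×31/65 = 387.4912 rpm, dir flips to +; running = +387.4912

+387.4912 rpm (same as input, |ω| = 387.4912 rpm)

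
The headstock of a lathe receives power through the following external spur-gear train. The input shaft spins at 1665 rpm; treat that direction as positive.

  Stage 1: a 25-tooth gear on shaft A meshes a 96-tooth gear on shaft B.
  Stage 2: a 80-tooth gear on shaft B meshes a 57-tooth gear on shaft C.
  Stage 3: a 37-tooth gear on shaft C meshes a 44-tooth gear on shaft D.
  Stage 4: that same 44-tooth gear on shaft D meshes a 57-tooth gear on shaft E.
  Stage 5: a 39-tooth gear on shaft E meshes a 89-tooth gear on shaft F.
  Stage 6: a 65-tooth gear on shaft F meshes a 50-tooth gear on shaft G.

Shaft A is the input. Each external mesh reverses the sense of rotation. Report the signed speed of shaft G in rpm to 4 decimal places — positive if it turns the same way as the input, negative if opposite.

+225.0313 rpm (same as input, |ω| = 225.0313 rpm)

Stage 1 [25T→96T]: ω = 1665.0000×25/96 = 433.5938 rpm, dir flips to −; running = −433.5938
Stage 2 [80T→57T]: ω = 433.5938×80/57 = 608.5526 rpm, dir flips to +; running = +608.5526
Stage 3 [37T→44T]: ω = 608.5526×37/44 = 511.7374 rpm, dir flips to −; running = −511.7374
Stage 4 [44T→57T]: ω = 511.7374×44/57 = 395.0254 rpm, dir flips to +; running = +395.0254
Stage 5 [39T→89T]: ω = 395.0254×39/89 = 173.1010 rpm, dir flips to −; running = −173.1010
Stage 6 [65T→50T]: ω = 173.1010×65/50 = 225.0313 rpm, dir flips to +; running = +225.0313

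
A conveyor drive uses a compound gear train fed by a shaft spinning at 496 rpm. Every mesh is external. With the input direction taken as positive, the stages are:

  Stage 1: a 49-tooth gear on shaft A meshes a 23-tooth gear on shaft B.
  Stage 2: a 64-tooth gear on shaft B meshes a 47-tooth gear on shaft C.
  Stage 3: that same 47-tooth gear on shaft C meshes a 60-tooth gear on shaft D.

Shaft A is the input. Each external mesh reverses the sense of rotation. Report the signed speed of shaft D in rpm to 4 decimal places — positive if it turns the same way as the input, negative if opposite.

Stage 1 [49T→23T]: ω = 496.0000×49/23 = 1056.6957 rpm, dir flips to −; running = −1056.6957
Stage 2 [64T→47T]: ω = 1056.6957×64/47 = 1438.9047 rpm, dir flips to +; running = +1438.9047
Stage 3 [47T→60T]: ω = 1438.9047×47/60 = 1127.1420 rpm, dir flips to −; running = −1127.1420

-1127.1420 rpm (opposite to input, |ω| = 1127.1420 rpm)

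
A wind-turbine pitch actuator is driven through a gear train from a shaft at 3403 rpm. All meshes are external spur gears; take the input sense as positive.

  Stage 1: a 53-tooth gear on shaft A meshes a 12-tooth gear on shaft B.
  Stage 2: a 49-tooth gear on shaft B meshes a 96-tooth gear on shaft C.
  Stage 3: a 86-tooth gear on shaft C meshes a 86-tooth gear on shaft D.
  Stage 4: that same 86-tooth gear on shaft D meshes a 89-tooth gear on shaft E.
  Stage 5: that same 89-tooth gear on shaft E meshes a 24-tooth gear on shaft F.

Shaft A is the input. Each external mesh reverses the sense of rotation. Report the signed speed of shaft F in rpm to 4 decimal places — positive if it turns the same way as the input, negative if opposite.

Stage 1 [53T→12T]: ω = 3403.0000×53/12 = 15029.9167 rpm, dir flips to −; running = −15029.9167
Stage 2 [49T→96T]: ω = 15029.9167×49/96 = 7671.5200 rpm, dir flips to +; running = +7671.5200
Stage 3 [86T→86T]: ω = 7671.5200×86/86 = 7671.5200 rpm, dir flips to −; running = −7671.5200
Stage 4 [86T→89T]: ω = 7671.5200×86/89 = 7412.9294 rpm, dir flips to +; running = +7412.9294
Stage 5 [89T→24T]: ω = 7412.9294×89/24 = 27489.6132 rpm, dir flips to −; running = −27489.6132

-27489.6132 rpm (opposite to input, |ω| = 27489.6132 rpm)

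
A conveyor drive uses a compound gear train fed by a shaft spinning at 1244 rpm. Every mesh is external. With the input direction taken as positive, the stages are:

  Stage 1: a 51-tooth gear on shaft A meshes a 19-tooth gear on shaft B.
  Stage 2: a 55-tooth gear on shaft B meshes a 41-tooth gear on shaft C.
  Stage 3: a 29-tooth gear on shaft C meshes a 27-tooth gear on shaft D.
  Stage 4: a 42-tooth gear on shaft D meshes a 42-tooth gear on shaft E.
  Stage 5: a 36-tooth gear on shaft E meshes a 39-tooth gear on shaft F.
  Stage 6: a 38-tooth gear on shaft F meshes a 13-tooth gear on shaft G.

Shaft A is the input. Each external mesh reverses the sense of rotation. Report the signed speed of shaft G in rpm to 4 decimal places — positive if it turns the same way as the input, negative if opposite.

+12981.5981 rpm (same as input, |ω| = 12981.5981 rpm)

Stage 1 [51T→19T]: ω = 1244.0000×51/19 = 3339.1579 rpm, dir flips to −; running = −3339.1579
Stage 2 [55T→41T]: ω = 3339.1579×55/41 = 4479.3582 rpm, dir flips to +; running = +4479.3582
Stage 3 [29T→27T]: ω = 4479.3582×29/27 = 4811.1625 rpm, dir flips to −; running = −4811.1625
Stage 4 [42T→42T]: ω = 4811.1625×42/42 = 4811.1625 rpm, dir flips to +; running = +4811.1625
Stage 5 [36T→39T]: ω = 4811.1625×36/39 = 4441.0730 rpm, dir flips to −; running = −4441.0730
Stage 6 [38T→13T]: ω = 4441.0730×38/13 = 12981.5981 rpm, dir flips to +; running = +12981.5981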